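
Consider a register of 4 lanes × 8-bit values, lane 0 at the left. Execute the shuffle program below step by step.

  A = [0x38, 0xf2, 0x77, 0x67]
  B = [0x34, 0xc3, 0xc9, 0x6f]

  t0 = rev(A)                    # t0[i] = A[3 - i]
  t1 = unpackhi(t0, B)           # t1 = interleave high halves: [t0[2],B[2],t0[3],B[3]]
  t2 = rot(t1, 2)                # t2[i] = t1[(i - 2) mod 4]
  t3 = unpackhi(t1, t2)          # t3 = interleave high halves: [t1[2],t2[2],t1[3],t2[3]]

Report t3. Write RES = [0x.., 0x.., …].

RES = [0x38, 0xf2, 0x6f, 0xc9]

  t0: 67 77 f2 38
  t1: f2 c9 38 6f
  t2: 38 6f f2 c9
  t3: 38 f2 6f c9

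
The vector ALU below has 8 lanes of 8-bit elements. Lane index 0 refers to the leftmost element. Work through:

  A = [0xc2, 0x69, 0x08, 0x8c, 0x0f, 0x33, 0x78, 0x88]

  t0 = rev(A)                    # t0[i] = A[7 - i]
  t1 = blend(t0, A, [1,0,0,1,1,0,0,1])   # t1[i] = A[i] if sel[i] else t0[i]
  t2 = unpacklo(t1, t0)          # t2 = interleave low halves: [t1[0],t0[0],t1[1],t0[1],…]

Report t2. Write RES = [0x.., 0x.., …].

  t0: 88 78 33 0f 8c 08 69 c2
  t1: c2 78 33 8c 0f 08 69 88
  t2: c2 88 78 78 33 33 8c 0f

RES = [0xc2, 0x88, 0x78, 0x78, 0x33, 0x33, 0x8c, 0x0f]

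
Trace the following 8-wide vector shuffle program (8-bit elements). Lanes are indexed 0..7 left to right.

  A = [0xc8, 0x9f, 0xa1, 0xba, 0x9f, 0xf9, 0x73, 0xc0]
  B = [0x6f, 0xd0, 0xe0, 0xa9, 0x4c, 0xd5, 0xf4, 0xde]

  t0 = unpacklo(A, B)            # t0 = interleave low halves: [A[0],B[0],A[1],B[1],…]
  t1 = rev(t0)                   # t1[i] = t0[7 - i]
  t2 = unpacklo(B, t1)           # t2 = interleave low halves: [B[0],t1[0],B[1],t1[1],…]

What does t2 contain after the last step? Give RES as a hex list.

t0 = [0xc8, 0x6f, 0x9f, 0xd0, 0xa1, 0xe0, 0xba, 0xa9]
t1 = [0xa9, 0xba, 0xe0, 0xa1, 0xd0, 0x9f, 0x6f, 0xc8]
t2 = [0x6f, 0xa9, 0xd0, 0xba, 0xe0, 0xe0, 0xa9, 0xa1]

RES = [ 0x6f  0xa9  0xd0  0xba  0xe0  0xe0  0xa9  0xa1 ]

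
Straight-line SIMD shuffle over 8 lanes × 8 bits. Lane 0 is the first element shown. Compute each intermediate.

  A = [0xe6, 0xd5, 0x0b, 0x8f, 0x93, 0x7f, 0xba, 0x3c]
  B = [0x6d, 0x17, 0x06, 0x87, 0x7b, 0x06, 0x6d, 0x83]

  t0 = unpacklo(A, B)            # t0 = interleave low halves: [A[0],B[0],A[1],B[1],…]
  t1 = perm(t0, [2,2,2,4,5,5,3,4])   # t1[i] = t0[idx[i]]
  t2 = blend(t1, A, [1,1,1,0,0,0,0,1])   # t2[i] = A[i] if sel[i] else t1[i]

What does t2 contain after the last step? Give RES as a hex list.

RES = [0xe6, 0xd5, 0x0b, 0x0b, 0x06, 0x06, 0x17, 0x3c]

t0 = [0xe6, 0x6d, 0xd5, 0x17, 0x0b, 0x06, 0x8f, 0x87]
t1 = [0xd5, 0xd5, 0xd5, 0x0b, 0x06, 0x06, 0x17, 0x0b]
t2 = [0xe6, 0xd5, 0x0b, 0x0b, 0x06, 0x06, 0x17, 0x3c]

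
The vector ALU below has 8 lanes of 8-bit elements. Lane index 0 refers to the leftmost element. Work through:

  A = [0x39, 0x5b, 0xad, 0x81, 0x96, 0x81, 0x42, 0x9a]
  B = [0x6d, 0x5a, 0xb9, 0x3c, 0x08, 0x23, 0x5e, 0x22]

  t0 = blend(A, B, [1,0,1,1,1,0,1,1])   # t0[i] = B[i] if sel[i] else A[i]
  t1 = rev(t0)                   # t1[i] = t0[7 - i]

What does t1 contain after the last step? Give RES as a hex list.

→ t0 |6d|5b|b9|3c|08|81|5e|22|
→ t1 |22|5e|81|08|3c|b9|5b|6d|

RES = [ 0x22  0x5e  0x81  0x08  0x3c  0xb9  0x5b  0x6d ]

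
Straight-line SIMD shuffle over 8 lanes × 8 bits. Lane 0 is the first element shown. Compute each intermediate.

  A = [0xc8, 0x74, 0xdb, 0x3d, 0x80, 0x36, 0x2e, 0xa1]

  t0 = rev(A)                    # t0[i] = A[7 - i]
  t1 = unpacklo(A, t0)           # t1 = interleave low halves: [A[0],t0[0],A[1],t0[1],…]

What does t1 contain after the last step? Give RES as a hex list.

  t0: a1 2e 36 80 3d db 74 c8
  t1: c8 a1 74 2e db 36 3d 80

RES = [0xc8, 0xa1, 0x74, 0x2e, 0xdb, 0x36, 0x3d, 0x80]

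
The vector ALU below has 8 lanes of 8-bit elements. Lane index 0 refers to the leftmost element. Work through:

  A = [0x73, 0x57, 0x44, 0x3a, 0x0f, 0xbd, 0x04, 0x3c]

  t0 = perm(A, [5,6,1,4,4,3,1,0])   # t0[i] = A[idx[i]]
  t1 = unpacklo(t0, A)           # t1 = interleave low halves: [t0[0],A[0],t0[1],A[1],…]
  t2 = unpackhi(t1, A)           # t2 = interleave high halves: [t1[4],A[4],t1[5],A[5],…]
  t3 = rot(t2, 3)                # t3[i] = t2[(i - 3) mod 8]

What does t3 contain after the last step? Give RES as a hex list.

RES = [0x04, 0x3a, 0x3c, 0x57, 0x0f, 0x44, 0xbd, 0x0f]

t0 = [0xbd, 0x04, 0x57, 0x0f, 0x0f, 0x3a, 0x57, 0x73]
t1 = [0xbd, 0x73, 0x04, 0x57, 0x57, 0x44, 0x0f, 0x3a]
t2 = [0x57, 0x0f, 0x44, 0xbd, 0x0f, 0x04, 0x3a, 0x3c]
t3 = [0x04, 0x3a, 0x3c, 0x57, 0x0f, 0x44, 0xbd, 0x0f]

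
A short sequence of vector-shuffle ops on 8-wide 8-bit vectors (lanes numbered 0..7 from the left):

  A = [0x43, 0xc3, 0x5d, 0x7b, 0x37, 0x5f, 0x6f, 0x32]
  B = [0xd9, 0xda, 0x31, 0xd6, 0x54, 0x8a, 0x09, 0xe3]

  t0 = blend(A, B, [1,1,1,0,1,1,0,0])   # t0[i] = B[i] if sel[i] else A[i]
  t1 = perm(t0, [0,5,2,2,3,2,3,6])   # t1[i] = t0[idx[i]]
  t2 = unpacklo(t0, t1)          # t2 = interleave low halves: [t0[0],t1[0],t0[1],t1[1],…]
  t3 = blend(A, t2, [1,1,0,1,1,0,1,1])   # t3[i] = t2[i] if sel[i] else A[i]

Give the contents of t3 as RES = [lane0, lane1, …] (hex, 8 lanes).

RES = [ 0xd9  0xd9  0x5d  0x8a  0x31  0x5f  0x7b  0x31 ]

  t0: d9 da 31 7b 54 8a 6f 32
  t1: d9 8a 31 31 7b 31 7b 6f
  t2: d9 d9 da 8a 31 31 7b 31
  t3: d9 d9 5d 8a 31 5f 7b 31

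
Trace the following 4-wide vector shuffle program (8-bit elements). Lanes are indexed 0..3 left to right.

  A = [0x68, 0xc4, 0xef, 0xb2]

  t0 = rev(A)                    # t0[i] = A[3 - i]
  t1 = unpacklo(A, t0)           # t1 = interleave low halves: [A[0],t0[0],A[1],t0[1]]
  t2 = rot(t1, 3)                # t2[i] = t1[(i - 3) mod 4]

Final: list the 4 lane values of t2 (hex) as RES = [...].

RES = [ 0xb2  0xc4  0xef  0x68 ]

t0 = [0xb2, 0xef, 0xc4, 0x68]
t1 = [0x68, 0xb2, 0xc4, 0xef]
t2 = [0xb2, 0xc4, 0xef, 0x68]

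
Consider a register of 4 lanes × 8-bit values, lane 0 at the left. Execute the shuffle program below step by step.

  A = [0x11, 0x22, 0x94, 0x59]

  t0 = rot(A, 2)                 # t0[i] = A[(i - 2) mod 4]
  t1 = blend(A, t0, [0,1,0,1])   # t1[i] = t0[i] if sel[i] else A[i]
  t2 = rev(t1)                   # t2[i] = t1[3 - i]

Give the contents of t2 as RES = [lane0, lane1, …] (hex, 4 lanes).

t0 = [0x94, 0x59, 0x11, 0x22]
t1 = [0x11, 0x59, 0x94, 0x22]
t2 = [0x22, 0x94, 0x59, 0x11]

RES = [ 0x22  0x94  0x59  0x11 ]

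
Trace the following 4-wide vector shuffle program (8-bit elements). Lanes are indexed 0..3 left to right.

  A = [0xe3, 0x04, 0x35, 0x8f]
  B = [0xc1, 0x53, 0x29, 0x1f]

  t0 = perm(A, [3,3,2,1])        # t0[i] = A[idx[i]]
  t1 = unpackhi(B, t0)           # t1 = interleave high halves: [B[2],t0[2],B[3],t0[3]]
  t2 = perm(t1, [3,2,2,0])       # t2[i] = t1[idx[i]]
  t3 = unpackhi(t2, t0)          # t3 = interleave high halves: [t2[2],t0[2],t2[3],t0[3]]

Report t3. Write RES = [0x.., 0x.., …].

→ t0 |8f|8f|35|04|
→ t1 |29|35|1f|04|
→ t2 |04|1f|1f|29|
→ t3 |1f|35|29|04|

RES = [ 0x1f  0x35  0x29  0x04 ]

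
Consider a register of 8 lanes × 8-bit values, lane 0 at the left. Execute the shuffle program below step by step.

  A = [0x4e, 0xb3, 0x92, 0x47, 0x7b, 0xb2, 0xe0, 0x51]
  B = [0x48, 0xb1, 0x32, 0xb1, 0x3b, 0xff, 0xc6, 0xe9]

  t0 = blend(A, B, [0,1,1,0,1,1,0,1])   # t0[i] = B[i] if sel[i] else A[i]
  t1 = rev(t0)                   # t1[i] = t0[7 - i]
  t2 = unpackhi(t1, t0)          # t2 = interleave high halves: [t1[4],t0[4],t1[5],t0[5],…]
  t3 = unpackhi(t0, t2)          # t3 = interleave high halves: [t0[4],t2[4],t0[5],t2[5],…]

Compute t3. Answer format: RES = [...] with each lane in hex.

RES = [ 0x3b  0xb1  0xff  0xe0  0xe0  0x4e  0xe9  0xe9 ]

→ t0 |4e|b1|32|47|3b|ff|e0|e9|
→ t1 |e9|e0|ff|3b|47|32|b1|4e|
→ t2 |47|3b|32|ff|b1|e0|4e|e9|
→ t3 |3b|b1|ff|e0|e0|4e|e9|e9|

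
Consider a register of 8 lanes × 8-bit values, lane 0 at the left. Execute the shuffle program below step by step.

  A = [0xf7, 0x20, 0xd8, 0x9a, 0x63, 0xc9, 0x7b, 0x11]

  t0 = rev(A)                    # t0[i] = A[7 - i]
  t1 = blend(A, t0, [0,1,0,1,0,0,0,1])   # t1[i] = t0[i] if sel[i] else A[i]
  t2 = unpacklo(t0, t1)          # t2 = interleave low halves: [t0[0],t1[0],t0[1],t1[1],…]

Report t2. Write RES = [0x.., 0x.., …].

RES = [0x11, 0xf7, 0x7b, 0x7b, 0xc9, 0xd8, 0x63, 0x63]

t0 = [0x11, 0x7b, 0xc9, 0x63, 0x9a, 0xd8, 0x20, 0xf7]
t1 = [0xf7, 0x7b, 0xd8, 0x63, 0x63, 0xc9, 0x7b, 0xf7]
t2 = [0x11, 0xf7, 0x7b, 0x7b, 0xc9, 0xd8, 0x63, 0x63]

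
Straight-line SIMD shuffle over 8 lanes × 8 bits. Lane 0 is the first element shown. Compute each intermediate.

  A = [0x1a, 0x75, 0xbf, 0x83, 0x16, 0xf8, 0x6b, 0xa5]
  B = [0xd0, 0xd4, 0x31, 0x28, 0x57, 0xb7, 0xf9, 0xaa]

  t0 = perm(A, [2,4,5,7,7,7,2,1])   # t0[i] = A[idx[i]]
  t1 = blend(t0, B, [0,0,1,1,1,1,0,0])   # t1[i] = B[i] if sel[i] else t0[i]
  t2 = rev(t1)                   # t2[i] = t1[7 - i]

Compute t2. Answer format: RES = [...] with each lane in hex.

t0 = [0xbf, 0x16, 0xf8, 0xa5, 0xa5, 0xa5, 0xbf, 0x75]
t1 = [0xbf, 0x16, 0x31, 0x28, 0x57, 0xb7, 0xbf, 0x75]
t2 = [0x75, 0xbf, 0xb7, 0x57, 0x28, 0x31, 0x16, 0xbf]

RES = [0x75, 0xbf, 0xb7, 0x57, 0x28, 0x31, 0x16, 0xbf]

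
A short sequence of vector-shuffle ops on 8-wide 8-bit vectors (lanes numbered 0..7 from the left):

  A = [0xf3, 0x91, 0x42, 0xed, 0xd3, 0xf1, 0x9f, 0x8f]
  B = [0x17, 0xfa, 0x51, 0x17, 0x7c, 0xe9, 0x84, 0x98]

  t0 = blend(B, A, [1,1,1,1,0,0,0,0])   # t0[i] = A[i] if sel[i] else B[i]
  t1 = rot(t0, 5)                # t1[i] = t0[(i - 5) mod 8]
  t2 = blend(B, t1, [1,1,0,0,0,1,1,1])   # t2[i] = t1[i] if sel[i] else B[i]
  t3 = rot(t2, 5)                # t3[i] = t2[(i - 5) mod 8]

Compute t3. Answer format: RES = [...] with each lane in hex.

  t0: f3 91 42 ed 7c e9 84 98
  t1: ed 7c e9 84 98 f3 91 42
  t2: ed 7c 51 17 7c f3 91 42
  t3: 17 7c f3 91 42 ed 7c 51

RES = [0x17, 0x7c, 0xf3, 0x91, 0x42, 0xed, 0x7c, 0x51]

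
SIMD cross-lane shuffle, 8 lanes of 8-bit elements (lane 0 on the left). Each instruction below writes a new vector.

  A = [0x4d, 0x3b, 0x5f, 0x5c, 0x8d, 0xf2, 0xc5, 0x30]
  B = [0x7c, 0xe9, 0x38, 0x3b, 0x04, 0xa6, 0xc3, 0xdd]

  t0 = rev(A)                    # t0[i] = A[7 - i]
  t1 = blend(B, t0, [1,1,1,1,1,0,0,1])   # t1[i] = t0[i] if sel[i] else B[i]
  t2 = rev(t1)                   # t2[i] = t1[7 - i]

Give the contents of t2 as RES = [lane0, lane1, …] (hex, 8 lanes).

RES = [0x4d, 0xc3, 0xa6, 0x5c, 0x8d, 0xf2, 0xc5, 0x30]

→ t0 |30|c5|f2|8d|5c|5f|3b|4d|
→ t1 |30|c5|f2|8d|5c|a6|c3|4d|
→ t2 |4d|c3|a6|5c|8d|f2|c5|30|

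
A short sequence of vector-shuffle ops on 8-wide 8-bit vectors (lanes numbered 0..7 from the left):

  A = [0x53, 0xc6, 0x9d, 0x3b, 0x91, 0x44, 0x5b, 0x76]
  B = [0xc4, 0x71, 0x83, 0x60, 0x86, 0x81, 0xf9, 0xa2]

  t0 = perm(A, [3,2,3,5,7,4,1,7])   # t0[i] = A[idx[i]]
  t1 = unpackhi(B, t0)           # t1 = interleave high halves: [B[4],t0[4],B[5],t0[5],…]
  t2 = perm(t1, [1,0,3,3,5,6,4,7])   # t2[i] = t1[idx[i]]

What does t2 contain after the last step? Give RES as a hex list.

→ t0 |3b|9d|3b|44|76|91|c6|76|
→ t1 |86|76|81|91|f9|c6|a2|76|
→ t2 |76|86|91|91|c6|a2|f9|76|

RES = [0x76, 0x86, 0x91, 0x91, 0xc6, 0xa2, 0xf9, 0x76]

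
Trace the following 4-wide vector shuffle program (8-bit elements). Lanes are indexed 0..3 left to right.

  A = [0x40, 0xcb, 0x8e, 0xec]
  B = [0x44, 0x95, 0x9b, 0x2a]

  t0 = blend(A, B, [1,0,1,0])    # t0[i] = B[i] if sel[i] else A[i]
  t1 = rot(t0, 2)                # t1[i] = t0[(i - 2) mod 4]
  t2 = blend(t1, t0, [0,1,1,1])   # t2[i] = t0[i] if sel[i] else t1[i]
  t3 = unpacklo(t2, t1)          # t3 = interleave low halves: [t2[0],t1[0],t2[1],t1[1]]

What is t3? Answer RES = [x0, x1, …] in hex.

t0 = [0x44, 0xcb, 0x9b, 0xec]
t1 = [0x9b, 0xec, 0x44, 0xcb]
t2 = [0x9b, 0xcb, 0x9b, 0xec]
t3 = [0x9b, 0x9b, 0xcb, 0xec]

RES = [0x9b, 0x9b, 0xcb, 0xec]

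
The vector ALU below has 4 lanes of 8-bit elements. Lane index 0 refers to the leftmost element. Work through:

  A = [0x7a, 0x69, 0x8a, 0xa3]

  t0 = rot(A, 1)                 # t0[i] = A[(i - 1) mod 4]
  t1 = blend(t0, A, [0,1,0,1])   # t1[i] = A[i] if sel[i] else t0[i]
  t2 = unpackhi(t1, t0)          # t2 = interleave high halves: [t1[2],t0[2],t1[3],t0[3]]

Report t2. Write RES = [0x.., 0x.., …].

t0 = [0xa3, 0x7a, 0x69, 0x8a]
t1 = [0xa3, 0x69, 0x69, 0xa3]
t2 = [0x69, 0x69, 0xa3, 0x8a]

RES = [ 0x69  0x69  0xa3  0x8a ]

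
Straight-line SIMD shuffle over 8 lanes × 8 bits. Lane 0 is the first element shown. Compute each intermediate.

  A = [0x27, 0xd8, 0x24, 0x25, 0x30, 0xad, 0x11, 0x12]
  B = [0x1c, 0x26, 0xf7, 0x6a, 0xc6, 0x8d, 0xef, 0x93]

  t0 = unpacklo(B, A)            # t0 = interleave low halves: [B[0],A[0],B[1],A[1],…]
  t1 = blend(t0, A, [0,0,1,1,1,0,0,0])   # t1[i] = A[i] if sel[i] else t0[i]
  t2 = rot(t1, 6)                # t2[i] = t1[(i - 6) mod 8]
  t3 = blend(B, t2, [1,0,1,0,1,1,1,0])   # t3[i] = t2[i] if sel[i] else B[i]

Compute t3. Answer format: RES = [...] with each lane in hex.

RES = [ 0x24  0x26  0x30  0x6a  0x6a  0x25  0x1c  0x93 ]

→ t0 |1c|27|26|d8|f7|24|6a|25|
→ t1 |1c|27|24|25|30|24|6a|25|
→ t2 |24|25|30|24|6a|25|1c|27|
→ t3 |24|26|30|6a|6a|25|1c|93|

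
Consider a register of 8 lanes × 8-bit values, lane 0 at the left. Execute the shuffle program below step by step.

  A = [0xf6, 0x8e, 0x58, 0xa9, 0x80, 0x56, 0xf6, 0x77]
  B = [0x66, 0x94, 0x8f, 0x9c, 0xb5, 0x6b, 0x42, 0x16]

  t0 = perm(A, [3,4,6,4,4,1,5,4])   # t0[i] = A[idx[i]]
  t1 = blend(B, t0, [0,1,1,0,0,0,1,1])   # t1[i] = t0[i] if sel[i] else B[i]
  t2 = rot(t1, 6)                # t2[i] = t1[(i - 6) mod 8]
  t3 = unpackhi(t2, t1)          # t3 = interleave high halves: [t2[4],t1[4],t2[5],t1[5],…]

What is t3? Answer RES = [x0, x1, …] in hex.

RES = [0x56, 0xb5, 0x80, 0x6b, 0x66, 0x56, 0x80, 0x80]

t0 = [0xa9, 0x80, 0xf6, 0x80, 0x80, 0x8e, 0x56, 0x80]
t1 = [0x66, 0x80, 0xf6, 0x9c, 0xb5, 0x6b, 0x56, 0x80]
t2 = [0xf6, 0x9c, 0xb5, 0x6b, 0x56, 0x80, 0x66, 0x80]
t3 = [0x56, 0xb5, 0x80, 0x6b, 0x66, 0x56, 0x80, 0x80]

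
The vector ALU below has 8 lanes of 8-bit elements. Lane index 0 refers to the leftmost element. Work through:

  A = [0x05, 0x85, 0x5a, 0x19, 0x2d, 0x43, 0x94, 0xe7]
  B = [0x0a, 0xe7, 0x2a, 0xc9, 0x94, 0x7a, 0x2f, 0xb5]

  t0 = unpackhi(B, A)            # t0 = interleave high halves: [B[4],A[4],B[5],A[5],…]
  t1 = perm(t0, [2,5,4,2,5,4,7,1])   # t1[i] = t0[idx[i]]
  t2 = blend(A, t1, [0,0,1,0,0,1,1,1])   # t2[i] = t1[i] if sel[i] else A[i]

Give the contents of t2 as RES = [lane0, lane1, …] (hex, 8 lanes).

RES = [ 0x05  0x85  0x2f  0x19  0x2d  0x2f  0xe7  0x2d ]

→ t0 |94|2d|7a|43|2f|94|b5|e7|
→ t1 |7a|94|2f|7a|94|2f|e7|2d|
→ t2 |05|85|2f|19|2d|2f|e7|2d|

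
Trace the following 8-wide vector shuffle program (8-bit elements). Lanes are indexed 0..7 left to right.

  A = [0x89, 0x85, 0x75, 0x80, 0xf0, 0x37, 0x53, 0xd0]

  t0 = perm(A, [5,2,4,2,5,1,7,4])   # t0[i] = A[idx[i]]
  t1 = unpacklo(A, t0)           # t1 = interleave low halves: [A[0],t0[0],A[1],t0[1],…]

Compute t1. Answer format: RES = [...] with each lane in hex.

RES = [ 0x89  0x37  0x85  0x75  0x75  0xf0  0x80  0x75 ]

t0 = [0x37, 0x75, 0xf0, 0x75, 0x37, 0x85, 0xd0, 0xf0]
t1 = [0x89, 0x37, 0x85, 0x75, 0x75, 0xf0, 0x80, 0x75]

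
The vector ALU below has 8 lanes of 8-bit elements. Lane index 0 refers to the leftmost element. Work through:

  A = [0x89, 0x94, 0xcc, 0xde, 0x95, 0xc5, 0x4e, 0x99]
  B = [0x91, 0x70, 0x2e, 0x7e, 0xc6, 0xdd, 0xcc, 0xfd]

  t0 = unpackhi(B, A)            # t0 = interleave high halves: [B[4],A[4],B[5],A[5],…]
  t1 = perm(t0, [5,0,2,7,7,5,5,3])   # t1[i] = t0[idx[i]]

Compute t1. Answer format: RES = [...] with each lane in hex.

RES = [0x4e, 0xc6, 0xdd, 0x99, 0x99, 0x4e, 0x4e, 0xc5]

  t0: c6 95 dd c5 cc 4e fd 99
  t1: 4e c6 dd 99 99 4e 4e c5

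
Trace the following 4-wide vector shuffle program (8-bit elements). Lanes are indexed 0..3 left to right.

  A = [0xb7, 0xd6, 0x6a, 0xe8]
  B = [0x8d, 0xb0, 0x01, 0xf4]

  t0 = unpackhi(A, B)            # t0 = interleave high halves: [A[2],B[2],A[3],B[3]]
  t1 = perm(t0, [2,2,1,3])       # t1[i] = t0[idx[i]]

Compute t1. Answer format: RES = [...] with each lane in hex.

t0 = [0x6a, 0x01, 0xe8, 0xf4]
t1 = [0xe8, 0xe8, 0x01, 0xf4]

RES = [0xe8, 0xe8, 0x01, 0xf4]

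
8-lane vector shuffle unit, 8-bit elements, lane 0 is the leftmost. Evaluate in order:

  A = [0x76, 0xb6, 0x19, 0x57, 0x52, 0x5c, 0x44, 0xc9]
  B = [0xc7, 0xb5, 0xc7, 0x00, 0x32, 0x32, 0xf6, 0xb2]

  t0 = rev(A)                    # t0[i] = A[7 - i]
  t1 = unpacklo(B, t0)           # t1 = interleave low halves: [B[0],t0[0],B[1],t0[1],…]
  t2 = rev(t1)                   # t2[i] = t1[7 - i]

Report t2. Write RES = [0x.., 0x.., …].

→ t0 |c9|44|5c|52|57|19|b6|76|
→ t1 |c7|c9|b5|44|c7|5c|00|52|
→ t2 |52|00|5c|c7|44|b5|c9|c7|

RES = [ 0x52  0x00  0x5c  0xc7  0x44  0xb5  0xc9  0xc7 ]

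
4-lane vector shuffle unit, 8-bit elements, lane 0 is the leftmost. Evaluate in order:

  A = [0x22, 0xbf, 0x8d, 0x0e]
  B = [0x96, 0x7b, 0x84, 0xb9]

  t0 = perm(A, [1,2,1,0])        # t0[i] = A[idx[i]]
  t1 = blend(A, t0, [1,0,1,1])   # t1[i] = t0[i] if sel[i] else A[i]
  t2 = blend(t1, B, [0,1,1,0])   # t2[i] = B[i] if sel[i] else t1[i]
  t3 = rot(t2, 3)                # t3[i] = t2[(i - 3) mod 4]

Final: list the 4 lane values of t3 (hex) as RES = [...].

→ t0 |bf|8d|bf|22|
→ t1 |bf|bf|bf|22|
→ t2 |bf|7b|84|22|
→ t3 |7b|84|22|bf|

RES = [0x7b, 0x84, 0x22, 0xbf]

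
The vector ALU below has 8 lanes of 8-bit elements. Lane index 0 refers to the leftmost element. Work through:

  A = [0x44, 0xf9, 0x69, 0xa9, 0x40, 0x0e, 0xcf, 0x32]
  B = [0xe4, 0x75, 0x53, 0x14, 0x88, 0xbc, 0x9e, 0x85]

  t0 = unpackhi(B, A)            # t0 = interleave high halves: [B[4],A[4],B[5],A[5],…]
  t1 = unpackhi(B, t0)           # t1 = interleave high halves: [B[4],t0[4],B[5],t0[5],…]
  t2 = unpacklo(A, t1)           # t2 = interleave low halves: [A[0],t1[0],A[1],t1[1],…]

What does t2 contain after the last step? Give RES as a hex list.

RES = [ 0x44  0x88  0xf9  0x9e  0x69  0xbc  0xa9  0xcf ]

t0 = [0x88, 0x40, 0xbc, 0x0e, 0x9e, 0xcf, 0x85, 0x32]
t1 = [0x88, 0x9e, 0xbc, 0xcf, 0x9e, 0x85, 0x85, 0x32]
t2 = [0x44, 0x88, 0xf9, 0x9e, 0x69, 0xbc, 0xa9, 0xcf]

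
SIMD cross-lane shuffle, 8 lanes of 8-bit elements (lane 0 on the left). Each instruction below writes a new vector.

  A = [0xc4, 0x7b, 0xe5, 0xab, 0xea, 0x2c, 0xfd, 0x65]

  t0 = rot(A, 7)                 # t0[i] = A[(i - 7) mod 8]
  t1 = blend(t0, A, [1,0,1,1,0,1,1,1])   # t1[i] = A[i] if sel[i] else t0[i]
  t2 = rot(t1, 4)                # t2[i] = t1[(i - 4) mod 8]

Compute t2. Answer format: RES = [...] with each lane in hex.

t0 = [0x7b, 0xe5, 0xab, 0xea, 0x2c, 0xfd, 0x65, 0xc4]
t1 = [0xc4, 0xe5, 0xe5, 0xab, 0x2c, 0x2c, 0xfd, 0x65]
t2 = [0x2c, 0x2c, 0xfd, 0x65, 0xc4, 0xe5, 0xe5, 0xab]

RES = [0x2c, 0x2c, 0xfd, 0x65, 0xc4, 0xe5, 0xe5, 0xab]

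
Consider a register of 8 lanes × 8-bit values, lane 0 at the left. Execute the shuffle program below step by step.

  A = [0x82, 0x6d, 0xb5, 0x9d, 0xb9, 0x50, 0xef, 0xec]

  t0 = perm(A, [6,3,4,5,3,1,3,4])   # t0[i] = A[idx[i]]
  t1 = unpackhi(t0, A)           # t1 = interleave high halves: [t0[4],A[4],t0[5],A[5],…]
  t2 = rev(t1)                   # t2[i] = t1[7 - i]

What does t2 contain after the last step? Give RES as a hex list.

t0 = [0xef, 0x9d, 0xb9, 0x50, 0x9d, 0x6d, 0x9d, 0xb9]
t1 = [0x9d, 0xb9, 0x6d, 0x50, 0x9d, 0xef, 0xb9, 0xec]
t2 = [0xec, 0xb9, 0xef, 0x9d, 0x50, 0x6d, 0xb9, 0x9d]

RES = [0xec, 0xb9, 0xef, 0x9d, 0x50, 0x6d, 0xb9, 0x9d]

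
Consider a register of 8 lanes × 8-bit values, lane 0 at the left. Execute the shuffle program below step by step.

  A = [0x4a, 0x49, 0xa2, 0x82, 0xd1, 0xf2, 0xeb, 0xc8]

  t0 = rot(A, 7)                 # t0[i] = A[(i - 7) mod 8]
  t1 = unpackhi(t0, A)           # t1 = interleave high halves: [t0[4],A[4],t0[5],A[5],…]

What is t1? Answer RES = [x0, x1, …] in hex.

t0 = [0x49, 0xa2, 0x82, 0xd1, 0xf2, 0xeb, 0xc8, 0x4a]
t1 = [0xf2, 0xd1, 0xeb, 0xf2, 0xc8, 0xeb, 0x4a, 0xc8]

RES = [ 0xf2  0xd1  0xeb  0xf2  0xc8  0xeb  0x4a  0xc8 ]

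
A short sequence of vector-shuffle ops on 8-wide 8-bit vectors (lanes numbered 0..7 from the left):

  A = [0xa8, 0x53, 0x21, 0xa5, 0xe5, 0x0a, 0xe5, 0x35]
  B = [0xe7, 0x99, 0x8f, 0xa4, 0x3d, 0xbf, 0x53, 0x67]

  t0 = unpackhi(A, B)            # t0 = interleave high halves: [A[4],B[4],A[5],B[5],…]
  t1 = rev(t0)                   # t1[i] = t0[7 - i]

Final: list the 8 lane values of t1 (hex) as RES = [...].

  t0: e5 3d 0a bf e5 53 35 67
  t1: 67 35 53 e5 bf 0a 3d e5

RES = [ 0x67  0x35  0x53  0xe5  0xbf  0x0a  0x3d  0xe5 ]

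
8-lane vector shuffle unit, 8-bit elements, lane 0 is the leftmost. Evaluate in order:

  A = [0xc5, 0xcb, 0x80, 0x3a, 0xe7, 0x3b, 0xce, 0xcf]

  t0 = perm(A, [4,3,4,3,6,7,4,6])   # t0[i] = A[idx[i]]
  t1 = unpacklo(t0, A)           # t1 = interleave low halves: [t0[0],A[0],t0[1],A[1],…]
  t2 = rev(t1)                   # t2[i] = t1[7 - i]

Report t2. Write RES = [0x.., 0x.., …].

t0 = [0xe7, 0x3a, 0xe7, 0x3a, 0xce, 0xcf, 0xe7, 0xce]
t1 = [0xe7, 0xc5, 0x3a, 0xcb, 0xe7, 0x80, 0x3a, 0x3a]
t2 = [0x3a, 0x3a, 0x80, 0xe7, 0xcb, 0x3a, 0xc5, 0xe7]

RES = [0x3a, 0x3a, 0x80, 0xe7, 0xcb, 0x3a, 0xc5, 0xe7]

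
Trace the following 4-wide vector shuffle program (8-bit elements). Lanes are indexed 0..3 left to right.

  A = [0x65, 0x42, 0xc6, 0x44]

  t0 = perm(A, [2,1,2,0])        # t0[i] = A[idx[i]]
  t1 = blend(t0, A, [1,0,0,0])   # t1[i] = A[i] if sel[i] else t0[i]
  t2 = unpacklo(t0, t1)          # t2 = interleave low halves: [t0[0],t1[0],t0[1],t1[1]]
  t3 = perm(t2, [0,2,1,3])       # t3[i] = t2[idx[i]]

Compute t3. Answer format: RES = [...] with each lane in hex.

t0 = [0xc6, 0x42, 0xc6, 0x65]
t1 = [0x65, 0x42, 0xc6, 0x65]
t2 = [0xc6, 0x65, 0x42, 0x42]
t3 = [0xc6, 0x42, 0x65, 0x42]

RES = [0xc6, 0x42, 0x65, 0x42]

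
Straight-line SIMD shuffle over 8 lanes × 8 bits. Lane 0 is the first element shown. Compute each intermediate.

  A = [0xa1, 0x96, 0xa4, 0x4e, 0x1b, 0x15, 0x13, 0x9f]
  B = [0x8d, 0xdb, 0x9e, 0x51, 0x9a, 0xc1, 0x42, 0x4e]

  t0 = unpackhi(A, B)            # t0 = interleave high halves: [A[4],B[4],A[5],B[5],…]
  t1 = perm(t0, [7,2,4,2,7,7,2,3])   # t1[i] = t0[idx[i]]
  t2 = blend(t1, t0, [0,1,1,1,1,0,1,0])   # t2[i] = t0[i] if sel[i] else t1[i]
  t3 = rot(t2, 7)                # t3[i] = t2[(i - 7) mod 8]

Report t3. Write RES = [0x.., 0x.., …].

  t0: 1b 9a 15 c1 13 42 9f 4e
  t1: 4e 15 13 15 4e 4e 15 c1
  t2: 4e 9a 15 c1 13 4e 9f c1
  t3: 9a 15 c1 13 4e 9f c1 4e

RES = [ 0x9a  0x15  0xc1  0x13  0x4e  0x9f  0xc1  0x4e ]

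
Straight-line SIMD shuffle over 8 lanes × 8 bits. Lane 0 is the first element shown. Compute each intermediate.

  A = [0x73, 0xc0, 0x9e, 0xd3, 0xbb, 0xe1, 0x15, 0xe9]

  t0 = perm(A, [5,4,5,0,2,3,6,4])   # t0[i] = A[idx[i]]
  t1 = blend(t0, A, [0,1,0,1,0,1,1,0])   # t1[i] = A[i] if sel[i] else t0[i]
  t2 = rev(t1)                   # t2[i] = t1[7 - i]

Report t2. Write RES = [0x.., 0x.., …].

RES = [0xbb, 0x15, 0xe1, 0x9e, 0xd3, 0xe1, 0xc0, 0xe1]

  t0: e1 bb e1 73 9e d3 15 bb
  t1: e1 c0 e1 d3 9e e1 15 bb
  t2: bb 15 e1 9e d3 e1 c0 e1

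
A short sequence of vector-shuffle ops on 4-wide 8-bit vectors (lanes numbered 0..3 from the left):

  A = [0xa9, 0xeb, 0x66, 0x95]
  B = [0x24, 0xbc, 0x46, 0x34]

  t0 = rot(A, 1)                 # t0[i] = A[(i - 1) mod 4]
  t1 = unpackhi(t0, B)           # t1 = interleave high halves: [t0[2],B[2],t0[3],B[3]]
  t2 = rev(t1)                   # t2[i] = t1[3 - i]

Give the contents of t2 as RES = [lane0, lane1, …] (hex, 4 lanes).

  t0: 95 a9 eb 66
  t1: eb 46 66 34
  t2: 34 66 46 eb

RES = [ 0x34  0x66  0x46  0xeb ]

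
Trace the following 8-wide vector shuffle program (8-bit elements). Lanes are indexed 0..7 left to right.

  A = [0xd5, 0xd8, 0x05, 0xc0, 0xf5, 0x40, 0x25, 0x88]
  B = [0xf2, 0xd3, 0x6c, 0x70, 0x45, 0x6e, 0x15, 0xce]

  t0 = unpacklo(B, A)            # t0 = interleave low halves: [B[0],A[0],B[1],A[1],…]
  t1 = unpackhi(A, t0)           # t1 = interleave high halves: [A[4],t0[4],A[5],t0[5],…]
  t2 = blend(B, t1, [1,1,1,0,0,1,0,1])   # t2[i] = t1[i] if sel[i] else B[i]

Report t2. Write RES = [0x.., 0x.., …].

t0 = [0xf2, 0xd5, 0xd3, 0xd8, 0x6c, 0x05, 0x70, 0xc0]
t1 = [0xf5, 0x6c, 0x40, 0x05, 0x25, 0x70, 0x88, 0xc0]
t2 = [0xf5, 0x6c, 0x40, 0x70, 0x45, 0x70, 0x15, 0xc0]

RES = [ 0xf5  0x6c  0x40  0x70  0x45  0x70  0x15  0xc0 ]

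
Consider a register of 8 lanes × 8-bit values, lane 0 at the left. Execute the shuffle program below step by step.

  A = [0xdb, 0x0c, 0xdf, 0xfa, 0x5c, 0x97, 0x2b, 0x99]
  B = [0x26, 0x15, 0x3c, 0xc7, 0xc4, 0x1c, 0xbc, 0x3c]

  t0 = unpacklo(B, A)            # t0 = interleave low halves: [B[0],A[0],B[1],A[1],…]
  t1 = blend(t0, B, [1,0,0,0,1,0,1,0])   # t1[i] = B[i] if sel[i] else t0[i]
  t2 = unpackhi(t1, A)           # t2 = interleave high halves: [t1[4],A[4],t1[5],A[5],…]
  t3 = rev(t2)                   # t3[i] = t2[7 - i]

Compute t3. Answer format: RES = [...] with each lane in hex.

  t0: 26 db 15 0c 3c df c7 fa
  t1: 26 db 15 0c c4 df bc fa
  t2: c4 5c df 97 bc 2b fa 99
  t3: 99 fa 2b bc 97 df 5c c4

RES = [ 0x99  0xfa  0x2b  0xbc  0x97  0xdf  0x5c  0xc4 ]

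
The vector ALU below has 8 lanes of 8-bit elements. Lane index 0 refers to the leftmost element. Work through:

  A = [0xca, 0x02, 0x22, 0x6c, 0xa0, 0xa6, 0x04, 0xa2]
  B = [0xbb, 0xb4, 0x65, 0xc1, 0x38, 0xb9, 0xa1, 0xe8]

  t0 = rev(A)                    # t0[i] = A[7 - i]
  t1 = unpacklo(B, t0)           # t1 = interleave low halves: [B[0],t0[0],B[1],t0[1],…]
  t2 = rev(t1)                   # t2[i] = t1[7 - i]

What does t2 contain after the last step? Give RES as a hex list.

RES = [0xa0, 0xc1, 0xa6, 0x65, 0x04, 0xb4, 0xa2, 0xbb]

→ t0 |a2|04|a6|a0|6c|22|02|ca|
→ t1 |bb|a2|b4|04|65|a6|c1|a0|
→ t2 |a0|c1|a6|65|04|b4|a2|bb|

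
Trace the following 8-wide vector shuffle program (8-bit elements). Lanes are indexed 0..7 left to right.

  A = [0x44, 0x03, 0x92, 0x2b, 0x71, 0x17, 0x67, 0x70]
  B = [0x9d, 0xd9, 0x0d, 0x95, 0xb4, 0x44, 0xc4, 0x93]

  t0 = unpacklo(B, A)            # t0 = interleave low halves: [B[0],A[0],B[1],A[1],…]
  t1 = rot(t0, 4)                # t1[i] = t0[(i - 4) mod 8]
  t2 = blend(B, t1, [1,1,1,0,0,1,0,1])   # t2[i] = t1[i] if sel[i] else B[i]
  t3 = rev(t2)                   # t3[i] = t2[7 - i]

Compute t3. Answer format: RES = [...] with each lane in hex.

  t0: 9d 44 d9 03 0d 92 95 2b
  t1: 0d 92 95 2b 9d 44 d9 03
  t2: 0d 92 95 95 b4 44 c4 03
  t3: 03 c4 44 b4 95 95 92 0d

RES = [ 0x03  0xc4  0x44  0xb4  0x95  0x95  0x92  0x0d ]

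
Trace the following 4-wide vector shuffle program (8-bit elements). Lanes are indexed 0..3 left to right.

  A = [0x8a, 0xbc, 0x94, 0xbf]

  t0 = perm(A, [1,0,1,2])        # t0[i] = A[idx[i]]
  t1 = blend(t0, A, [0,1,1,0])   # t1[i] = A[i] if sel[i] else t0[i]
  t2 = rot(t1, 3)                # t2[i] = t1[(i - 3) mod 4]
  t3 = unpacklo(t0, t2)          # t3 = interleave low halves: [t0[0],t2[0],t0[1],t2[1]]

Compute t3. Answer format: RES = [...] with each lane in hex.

RES = [0xbc, 0xbc, 0x8a, 0x94]

  t0: bc 8a bc 94
  t1: bc bc 94 94
  t2: bc 94 94 bc
  t3: bc bc 8a 94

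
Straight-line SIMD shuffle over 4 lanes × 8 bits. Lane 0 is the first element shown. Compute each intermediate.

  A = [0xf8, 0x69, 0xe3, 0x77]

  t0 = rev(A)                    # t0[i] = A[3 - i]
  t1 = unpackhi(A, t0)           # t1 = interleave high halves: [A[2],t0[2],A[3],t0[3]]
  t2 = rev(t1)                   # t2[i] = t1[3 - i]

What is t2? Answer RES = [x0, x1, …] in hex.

RES = [0xf8, 0x77, 0x69, 0xe3]

→ t0 |77|e3|69|f8|
→ t1 |e3|69|77|f8|
→ t2 |f8|77|69|e3|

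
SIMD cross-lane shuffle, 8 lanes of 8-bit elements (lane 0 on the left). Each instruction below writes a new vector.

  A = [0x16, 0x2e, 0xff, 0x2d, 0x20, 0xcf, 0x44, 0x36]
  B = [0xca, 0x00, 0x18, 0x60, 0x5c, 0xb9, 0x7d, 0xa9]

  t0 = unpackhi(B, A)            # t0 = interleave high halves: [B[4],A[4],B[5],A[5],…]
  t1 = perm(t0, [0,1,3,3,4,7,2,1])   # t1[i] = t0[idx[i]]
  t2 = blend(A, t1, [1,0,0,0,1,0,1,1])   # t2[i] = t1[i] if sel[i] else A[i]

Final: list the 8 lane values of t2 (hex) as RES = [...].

t0 = [0x5c, 0x20, 0xb9, 0xcf, 0x7d, 0x44, 0xa9, 0x36]
t1 = [0x5c, 0x20, 0xcf, 0xcf, 0x7d, 0x36, 0xb9, 0x20]
t2 = [0x5c, 0x2e, 0xff, 0x2d, 0x7d, 0xcf, 0xb9, 0x20]

RES = [0x5c, 0x2e, 0xff, 0x2d, 0x7d, 0xcf, 0xb9, 0x20]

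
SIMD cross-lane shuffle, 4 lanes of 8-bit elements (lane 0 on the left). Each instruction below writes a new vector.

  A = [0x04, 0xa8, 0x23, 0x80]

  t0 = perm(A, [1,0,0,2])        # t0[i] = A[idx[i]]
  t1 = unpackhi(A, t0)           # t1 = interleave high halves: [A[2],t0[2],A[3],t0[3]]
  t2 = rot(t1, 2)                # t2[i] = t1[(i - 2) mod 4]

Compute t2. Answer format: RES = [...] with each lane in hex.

RES = [ 0x80  0x23  0x23  0x04 ]

→ t0 |a8|04|04|23|
→ t1 |23|04|80|23|
→ t2 |80|23|23|04|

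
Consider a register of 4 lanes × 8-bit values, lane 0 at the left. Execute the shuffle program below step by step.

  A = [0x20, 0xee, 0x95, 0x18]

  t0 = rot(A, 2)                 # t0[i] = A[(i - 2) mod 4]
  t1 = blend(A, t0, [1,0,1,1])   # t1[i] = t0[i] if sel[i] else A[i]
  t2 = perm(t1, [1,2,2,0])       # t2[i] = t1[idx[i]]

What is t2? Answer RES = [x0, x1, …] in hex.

RES = [ 0xee  0x20  0x20  0x95 ]

  t0: 95 18 20 ee
  t1: 95 ee 20 ee
  t2: ee 20 20 95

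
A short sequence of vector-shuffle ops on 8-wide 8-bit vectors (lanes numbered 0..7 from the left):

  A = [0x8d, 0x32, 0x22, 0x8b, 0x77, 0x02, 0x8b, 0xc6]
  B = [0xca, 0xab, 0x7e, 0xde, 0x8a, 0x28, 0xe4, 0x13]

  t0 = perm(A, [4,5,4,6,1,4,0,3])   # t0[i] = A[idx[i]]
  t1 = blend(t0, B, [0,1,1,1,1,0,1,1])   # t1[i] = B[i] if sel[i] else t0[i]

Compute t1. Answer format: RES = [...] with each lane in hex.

RES = [0x77, 0xab, 0x7e, 0xde, 0x8a, 0x77, 0xe4, 0x13]

t0 = [0x77, 0x02, 0x77, 0x8b, 0x32, 0x77, 0x8d, 0x8b]
t1 = [0x77, 0xab, 0x7e, 0xde, 0x8a, 0x77, 0xe4, 0x13]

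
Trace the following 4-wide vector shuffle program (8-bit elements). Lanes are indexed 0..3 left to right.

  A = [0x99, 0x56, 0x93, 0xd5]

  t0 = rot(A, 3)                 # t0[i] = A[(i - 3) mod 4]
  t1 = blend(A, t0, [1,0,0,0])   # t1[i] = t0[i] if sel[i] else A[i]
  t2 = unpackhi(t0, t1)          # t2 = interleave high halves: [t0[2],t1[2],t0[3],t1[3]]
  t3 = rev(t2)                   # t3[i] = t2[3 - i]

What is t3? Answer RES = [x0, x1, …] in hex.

→ t0 |56|93|d5|99|
→ t1 |56|56|93|d5|
→ t2 |d5|93|99|d5|
→ t3 |d5|99|93|d5|

RES = [ 0xd5  0x99  0x93  0xd5 ]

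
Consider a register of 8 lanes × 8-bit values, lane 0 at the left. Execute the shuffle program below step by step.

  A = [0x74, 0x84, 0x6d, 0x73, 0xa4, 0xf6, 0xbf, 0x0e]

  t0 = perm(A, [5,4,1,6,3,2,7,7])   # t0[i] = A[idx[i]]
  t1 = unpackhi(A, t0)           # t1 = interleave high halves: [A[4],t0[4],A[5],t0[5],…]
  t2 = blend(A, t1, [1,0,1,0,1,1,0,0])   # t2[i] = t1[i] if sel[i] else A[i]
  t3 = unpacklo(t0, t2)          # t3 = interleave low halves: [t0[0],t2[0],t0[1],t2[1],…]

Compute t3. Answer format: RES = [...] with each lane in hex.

  t0: f6 a4 84 bf 73 6d 0e 0e
  t1: a4 73 f6 6d bf 0e 0e 0e
  t2: a4 84 f6 73 bf 0e bf 0e
  t3: f6 a4 a4 84 84 f6 bf 73

RES = [0xf6, 0xa4, 0xa4, 0x84, 0x84, 0xf6, 0xbf, 0x73]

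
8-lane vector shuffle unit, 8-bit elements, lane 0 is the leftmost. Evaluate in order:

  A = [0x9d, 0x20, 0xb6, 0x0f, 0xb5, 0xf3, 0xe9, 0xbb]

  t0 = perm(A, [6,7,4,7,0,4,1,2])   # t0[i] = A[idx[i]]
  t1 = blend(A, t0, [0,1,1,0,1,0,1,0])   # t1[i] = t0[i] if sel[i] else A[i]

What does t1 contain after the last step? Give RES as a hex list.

  t0: e9 bb b5 bb 9d b5 20 b6
  t1: 9d bb b5 0f 9d f3 20 bb

RES = [ 0x9d  0xbb  0xb5  0x0f  0x9d  0xf3  0x20  0xbb ]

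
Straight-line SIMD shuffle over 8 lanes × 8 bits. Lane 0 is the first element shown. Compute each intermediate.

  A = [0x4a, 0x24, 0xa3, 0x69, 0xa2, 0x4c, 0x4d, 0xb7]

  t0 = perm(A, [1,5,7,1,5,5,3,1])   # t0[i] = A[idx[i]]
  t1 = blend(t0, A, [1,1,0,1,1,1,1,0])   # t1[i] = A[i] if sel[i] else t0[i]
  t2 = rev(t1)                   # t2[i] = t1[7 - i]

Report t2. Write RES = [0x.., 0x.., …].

RES = [ 0x24  0x4d  0x4c  0xa2  0x69  0xb7  0x24  0x4a ]

→ t0 |24|4c|b7|24|4c|4c|69|24|
→ t1 |4a|24|b7|69|a2|4c|4d|24|
→ t2 |24|4d|4c|a2|69|b7|24|4a|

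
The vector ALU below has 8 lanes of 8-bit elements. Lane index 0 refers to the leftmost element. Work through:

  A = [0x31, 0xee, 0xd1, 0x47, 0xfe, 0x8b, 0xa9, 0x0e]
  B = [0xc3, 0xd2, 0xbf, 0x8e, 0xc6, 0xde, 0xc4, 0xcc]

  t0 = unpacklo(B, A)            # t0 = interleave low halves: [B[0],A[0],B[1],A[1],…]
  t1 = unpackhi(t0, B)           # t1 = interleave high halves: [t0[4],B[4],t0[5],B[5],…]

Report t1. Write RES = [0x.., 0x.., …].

RES = [0xbf, 0xc6, 0xd1, 0xde, 0x8e, 0xc4, 0x47, 0xcc]

  t0: c3 31 d2 ee bf d1 8e 47
  t1: bf c6 d1 de 8e c4 47 cc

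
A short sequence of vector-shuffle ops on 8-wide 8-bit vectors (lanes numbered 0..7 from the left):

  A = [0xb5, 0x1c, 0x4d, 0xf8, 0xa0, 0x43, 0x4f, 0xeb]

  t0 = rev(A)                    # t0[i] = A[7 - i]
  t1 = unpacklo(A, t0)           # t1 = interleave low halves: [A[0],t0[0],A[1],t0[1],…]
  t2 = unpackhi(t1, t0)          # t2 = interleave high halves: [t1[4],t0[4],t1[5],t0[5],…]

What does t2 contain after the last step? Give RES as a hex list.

RES = [ 0x4d  0xf8  0x43  0x4d  0xf8  0x1c  0xa0  0xb5 ]

→ t0 |eb|4f|43|a0|f8|4d|1c|b5|
→ t1 |b5|eb|1c|4f|4d|43|f8|a0|
→ t2 |4d|f8|43|4d|f8|1c|a0|b5|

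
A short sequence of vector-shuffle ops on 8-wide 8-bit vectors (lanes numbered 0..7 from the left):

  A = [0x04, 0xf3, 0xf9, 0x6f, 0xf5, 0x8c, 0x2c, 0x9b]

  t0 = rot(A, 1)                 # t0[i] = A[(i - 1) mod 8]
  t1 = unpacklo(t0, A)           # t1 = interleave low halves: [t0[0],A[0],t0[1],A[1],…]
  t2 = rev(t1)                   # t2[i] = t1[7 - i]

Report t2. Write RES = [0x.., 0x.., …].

RES = [ 0x6f  0xf9  0xf9  0xf3  0xf3  0x04  0x04  0x9b ]

→ t0 |9b|04|f3|f9|6f|f5|8c|2c|
→ t1 |9b|04|04|f3|f3|f9|f9|6f|
→ t2 |6f|f9|f9|f3|f3|04|04|9b|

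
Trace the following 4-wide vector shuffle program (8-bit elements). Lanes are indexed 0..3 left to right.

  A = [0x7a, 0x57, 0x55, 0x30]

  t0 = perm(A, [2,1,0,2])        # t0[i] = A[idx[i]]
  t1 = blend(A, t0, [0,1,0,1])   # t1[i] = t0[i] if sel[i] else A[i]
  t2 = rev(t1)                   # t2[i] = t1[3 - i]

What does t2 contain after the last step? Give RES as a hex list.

RES = [0x55, 0x55, 0x57, 0x7a]

→ t0 |55|57|7a|55|
→ t1 |7a|57|55|55|
→ t2 |55|55|57|7a|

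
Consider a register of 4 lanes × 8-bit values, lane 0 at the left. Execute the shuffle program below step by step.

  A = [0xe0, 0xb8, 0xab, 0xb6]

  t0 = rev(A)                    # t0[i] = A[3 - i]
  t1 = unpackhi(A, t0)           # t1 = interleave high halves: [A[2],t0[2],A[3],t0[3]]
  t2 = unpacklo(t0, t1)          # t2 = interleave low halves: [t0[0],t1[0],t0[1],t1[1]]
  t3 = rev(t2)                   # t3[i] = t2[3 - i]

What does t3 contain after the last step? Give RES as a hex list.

  t0: b6 ab b8 e0
  t1: ab b8 b6 e0
  t2: b6 ab ab b8
  t3: b8 ab ab b6

RES = [ 0xb8  0xab  0xab  0xb6 ]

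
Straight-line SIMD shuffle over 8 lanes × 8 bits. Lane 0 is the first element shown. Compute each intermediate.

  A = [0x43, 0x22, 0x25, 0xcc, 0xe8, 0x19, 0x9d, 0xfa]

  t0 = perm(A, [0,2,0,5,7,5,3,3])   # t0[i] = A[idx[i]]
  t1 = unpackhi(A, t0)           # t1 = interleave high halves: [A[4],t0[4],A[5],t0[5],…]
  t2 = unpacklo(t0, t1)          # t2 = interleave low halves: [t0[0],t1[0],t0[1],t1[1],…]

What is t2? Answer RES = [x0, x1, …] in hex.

t0 = [0x43, 0x25, 0x43, 0x19, 0xfa, 0x19, 0xcc, 0xcc]
t1 = [0xe8, 0xfa, 0x19, 0x19, 0x9d, 0xcc, 0xfa, 0xcc]
t2 = [0x43, 0xe8, 0x25, 0xfa, 0x43, 0x19, 0x19, 0x19]

RES = [0x43, 0xe8, 0x25, 0xfa, 0x43, 0x19, 0x19, 0x19]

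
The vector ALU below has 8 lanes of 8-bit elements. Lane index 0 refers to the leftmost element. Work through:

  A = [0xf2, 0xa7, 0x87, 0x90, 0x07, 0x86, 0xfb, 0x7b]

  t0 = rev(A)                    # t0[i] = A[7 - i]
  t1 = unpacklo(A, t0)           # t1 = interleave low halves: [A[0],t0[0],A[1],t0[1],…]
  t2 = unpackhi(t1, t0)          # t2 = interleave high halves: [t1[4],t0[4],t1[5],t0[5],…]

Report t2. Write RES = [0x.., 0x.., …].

t0 = [0x7b, 0xfb, 0x86, 0x07, 0x90, 0x87, 0xa7, 0xf2]
t1 = [0xf2, 0x7b, 0xa7, 0xfb, 0x87, 0x86, 0x90, 0x07]
t2 = [0x87, 0x90, 0x86, 0x87, 0x90, 0xa7, 0x07, 0xf2]

RES = [ 0x87  0x90  0x86  0x87  0x90  0xa7  0x07  0xf2 ]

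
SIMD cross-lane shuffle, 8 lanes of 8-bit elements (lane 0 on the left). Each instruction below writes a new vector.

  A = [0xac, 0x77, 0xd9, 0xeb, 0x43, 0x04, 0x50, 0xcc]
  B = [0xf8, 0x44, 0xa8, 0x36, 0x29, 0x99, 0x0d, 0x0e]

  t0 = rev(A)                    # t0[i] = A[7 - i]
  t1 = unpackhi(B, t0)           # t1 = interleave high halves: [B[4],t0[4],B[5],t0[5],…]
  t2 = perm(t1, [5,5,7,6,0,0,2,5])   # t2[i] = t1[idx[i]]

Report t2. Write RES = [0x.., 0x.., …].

RES = [0x77, 0x77, 0xac, 0x0e, 0x29, 0x29, 0x99, 0x77]

→ t0 |cc|50|04|43|eb|d9|77|ac|
→ t1 |29|eb|99|d9|0d|77|0e|ac|
→ t2 |77|77|ac|0e|29|29|99|77|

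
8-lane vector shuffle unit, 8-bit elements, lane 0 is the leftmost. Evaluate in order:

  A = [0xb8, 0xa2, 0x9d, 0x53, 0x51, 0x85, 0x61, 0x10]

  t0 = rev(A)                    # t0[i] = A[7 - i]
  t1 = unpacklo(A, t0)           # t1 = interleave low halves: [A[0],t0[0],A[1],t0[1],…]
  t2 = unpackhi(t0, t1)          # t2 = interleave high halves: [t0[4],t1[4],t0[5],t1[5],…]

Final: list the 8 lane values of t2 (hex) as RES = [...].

→ t0 |10|61|85|51|53|9d|a2|b8|
→ t1 |b8|10|a2|61|9d|85|53|51|
→ t2 |53|9d|9d|85|a2|53|b8|51|

RES = [0x53, 0x9d, 0x9d, 0x85, 0xa2, 0x53, 0xb8, 0x51]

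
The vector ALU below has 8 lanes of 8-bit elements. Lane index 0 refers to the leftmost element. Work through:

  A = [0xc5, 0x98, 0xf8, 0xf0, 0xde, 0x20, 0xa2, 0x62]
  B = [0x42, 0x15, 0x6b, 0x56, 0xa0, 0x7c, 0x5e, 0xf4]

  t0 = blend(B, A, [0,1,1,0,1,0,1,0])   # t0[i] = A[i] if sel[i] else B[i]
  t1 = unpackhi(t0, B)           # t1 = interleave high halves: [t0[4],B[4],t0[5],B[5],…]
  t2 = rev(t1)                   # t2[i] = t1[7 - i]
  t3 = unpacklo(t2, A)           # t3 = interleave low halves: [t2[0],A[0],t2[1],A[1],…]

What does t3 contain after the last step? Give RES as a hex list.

  t0: 42 98 f8 56 de 7c a2 f4
  t1: de a0 7c 7c a2 5e f4 f4
  t2: f4 f4 5e a2 7c 7c a0 de
  t3: f4 c5 f4 98 5e f8 a2 f0

RES = [0xf4, 0xc5, 0xf4, 0x98, 0x5e, 0xf8, 0xa2, 0xf0]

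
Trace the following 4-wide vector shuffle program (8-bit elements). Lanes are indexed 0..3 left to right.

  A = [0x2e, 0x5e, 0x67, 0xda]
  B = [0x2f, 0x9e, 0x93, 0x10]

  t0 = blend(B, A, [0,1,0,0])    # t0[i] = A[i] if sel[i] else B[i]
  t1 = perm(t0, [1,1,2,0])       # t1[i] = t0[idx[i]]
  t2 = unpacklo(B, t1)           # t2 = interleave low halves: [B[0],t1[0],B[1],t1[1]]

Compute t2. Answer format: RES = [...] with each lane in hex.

  t0: 2f 5e 93 10
  t1: 5e 5e 93 2f
  t2: 2f 5e 9e 5e

RES = [0x2f, 0x5e, 0x9e, 0x5e]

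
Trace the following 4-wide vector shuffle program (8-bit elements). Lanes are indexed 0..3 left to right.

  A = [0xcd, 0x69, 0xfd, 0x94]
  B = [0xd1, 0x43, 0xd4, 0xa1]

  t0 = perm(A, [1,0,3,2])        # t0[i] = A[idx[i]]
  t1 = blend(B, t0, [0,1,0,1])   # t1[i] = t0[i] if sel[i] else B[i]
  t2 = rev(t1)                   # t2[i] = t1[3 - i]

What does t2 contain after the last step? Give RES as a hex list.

RES = [0xfd, 0xd4, 0xcd, 0xd1]

→ t0 |69|cd|94|fd|
→ t1 |d1|cd|d4|fd|
→ t2 |fd|d4|cd|d1|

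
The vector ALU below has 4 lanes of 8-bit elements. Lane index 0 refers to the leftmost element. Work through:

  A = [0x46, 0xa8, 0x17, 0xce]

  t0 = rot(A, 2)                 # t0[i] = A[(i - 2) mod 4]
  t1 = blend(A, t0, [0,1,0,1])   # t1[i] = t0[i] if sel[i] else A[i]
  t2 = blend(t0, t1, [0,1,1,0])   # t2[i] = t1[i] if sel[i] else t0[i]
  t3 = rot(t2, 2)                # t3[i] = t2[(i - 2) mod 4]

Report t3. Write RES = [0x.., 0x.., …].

  t0: 17 ce 46 a8
  t1: 46 ce 17 a8
  t2: 17 ce 17 a8
  t3: 17 a8 17 ce

RES = [0x17, 0xa8, 0x17, 0xce]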